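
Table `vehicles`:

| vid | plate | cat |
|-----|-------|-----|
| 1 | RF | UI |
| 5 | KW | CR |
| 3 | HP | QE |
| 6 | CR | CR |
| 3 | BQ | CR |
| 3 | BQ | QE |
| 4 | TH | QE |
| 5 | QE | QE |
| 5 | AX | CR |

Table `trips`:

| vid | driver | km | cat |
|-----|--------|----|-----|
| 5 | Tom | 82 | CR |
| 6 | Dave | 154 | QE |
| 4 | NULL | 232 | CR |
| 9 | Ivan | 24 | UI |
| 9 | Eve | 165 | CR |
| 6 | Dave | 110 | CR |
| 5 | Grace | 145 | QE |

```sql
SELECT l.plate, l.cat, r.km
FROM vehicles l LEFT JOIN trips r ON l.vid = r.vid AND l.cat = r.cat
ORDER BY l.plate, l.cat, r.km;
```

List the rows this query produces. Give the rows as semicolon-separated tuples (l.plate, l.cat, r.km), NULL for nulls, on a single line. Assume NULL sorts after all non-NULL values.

(AX, CR, 82); (BQ, CR, NULL); (BQ, QE, NULL); (CR, CR, 110); (HP, QE, NULL); (KW, CR, 82); (QE, QE, 145); (RF, UI, NULL); (TH, QE, NULL)

LEFT JOIN keeps every row from `vehicles`; unmatched rows get NULL for `trips`'s columns.
Matching on l.vid = r.vid AND l.cat = r.cat.
Matched pairs: 4; unmatched l rows kept: 5.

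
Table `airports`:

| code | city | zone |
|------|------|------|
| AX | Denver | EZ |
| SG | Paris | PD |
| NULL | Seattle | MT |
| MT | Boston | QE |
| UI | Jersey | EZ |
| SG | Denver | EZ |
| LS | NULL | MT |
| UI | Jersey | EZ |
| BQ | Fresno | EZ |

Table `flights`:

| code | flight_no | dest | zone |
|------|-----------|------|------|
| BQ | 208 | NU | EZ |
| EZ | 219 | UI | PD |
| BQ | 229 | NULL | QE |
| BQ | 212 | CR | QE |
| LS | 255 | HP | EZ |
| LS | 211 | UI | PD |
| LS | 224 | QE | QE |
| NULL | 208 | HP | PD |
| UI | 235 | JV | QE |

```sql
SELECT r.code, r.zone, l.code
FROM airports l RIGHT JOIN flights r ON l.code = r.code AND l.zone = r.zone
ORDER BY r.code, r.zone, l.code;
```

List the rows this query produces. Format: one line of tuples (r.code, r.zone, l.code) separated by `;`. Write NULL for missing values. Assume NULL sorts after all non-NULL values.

RIGHT JOIN keeps every row from `flights`; unmatched rows get NULL for `airports`'s columns.
Matching on l.code = r.code AND l.zone = r.zone. A NULL in a compared column never satisfies the condition.
Matched pairs: 1; unmatched r rows kept: 8.

(BQ, EZ, BQ); (BQ, QE, NULL); (BQ, QE, NULL); (EZ, PD, NULL); (LS, EZ, NULL); (LS, PD, NULL); (LS, QE, NULL); (UI, QE, NULL); (NULL, PD, NULL)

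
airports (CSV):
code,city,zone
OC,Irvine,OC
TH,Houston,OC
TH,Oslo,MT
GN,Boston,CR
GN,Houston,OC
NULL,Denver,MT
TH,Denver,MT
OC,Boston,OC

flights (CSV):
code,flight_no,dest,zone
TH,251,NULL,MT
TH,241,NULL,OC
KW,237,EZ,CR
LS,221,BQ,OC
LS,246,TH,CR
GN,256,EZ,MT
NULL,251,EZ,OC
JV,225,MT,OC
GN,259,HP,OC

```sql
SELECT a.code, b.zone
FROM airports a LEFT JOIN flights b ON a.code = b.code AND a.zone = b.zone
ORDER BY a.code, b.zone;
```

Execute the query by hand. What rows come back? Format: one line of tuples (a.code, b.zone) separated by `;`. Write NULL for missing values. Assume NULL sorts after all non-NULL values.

(GN, OC); (GN, NULL); (OC, NULL); (OC, NULL); (TH, MT); (TH, MT); (TH, OC); (NULL, NULL)

LEFT JOIN keeps every row from `airports`; unmatched rows get NULL for `flights`'s columns.
Matching on a.code = b.code AND a.zone = b.zone. A NULL in a compared column never satisfies the condition.
- code=OC, zone=OC: no b row matches, row kept with b columns NULL.
- code=TH, zone=OC: 1 matching b row(s), so 1 row(s) emitted.
- code=TH, zone=MT: 1 matching b row(s), so 1 row(s) emitted.
- code=GN, zone=CR: no b row matches, row kept with b columns NULL.
- code=GN, zone=OC: 1 matching b row(s), so 1 row(s) emitted.
- code=NULL, zone=MT: no b row matches, row kept with b columns NULL.
- code=TH, zone=MT: 1 matching b row(s), so 1 row(s) emitted.
- code=OC, zone=OC: no b row matches, row kept with b columns NULL.
After projecting and ordering:
a.code | b.zone
GN | OC
GN | NULL
OC | NULL
OC | NULL
TH | MT
TH | MT
TH | OC
NULL | NULL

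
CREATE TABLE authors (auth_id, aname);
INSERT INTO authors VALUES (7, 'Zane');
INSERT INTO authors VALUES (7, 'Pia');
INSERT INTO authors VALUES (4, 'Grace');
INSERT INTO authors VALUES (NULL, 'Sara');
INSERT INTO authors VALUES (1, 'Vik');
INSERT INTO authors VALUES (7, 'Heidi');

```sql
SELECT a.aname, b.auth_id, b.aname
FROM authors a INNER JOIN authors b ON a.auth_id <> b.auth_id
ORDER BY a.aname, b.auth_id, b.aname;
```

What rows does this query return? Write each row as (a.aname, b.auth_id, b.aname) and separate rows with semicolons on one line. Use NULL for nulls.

(Grace, 1, Vik); (Grace, 7, Heidi); (Grace, 7, Pia); (Grace, 7, Zane); (Heidi, 1, Vik); (Heidi, 4, Grace); (Pia, 1, Vik); (Pia, 4, Grace); (Vik, 4, Grace); (Vik, 7, Heidi); (Vik, 7, Pia); (Vik, 7, Zane); (Zane, 1, Vik); (Zane, 4, Grace)

INNER JOIN keeps only pairs where the ON condition holds.
Matching on a.auth_id <> b.auth_id. A NULL in a compared column never satisfies the condition.
- a row (auth_id=7): matches 2 b row(s) → 2 output row(s).
- a row (auth_id=7): matches 2 b row(s) → 2 output row(s).
- a row (auth_id=4): matches 4 b row(s) → 4 output row(s).
- a row (auth_id=NULL): no match → dropped.
- a row (auth_id=1): matches 4 b row(s) → 4 output row(s).
- a row (auth_id=7): matches 2 b row(s) → 2 output row(s).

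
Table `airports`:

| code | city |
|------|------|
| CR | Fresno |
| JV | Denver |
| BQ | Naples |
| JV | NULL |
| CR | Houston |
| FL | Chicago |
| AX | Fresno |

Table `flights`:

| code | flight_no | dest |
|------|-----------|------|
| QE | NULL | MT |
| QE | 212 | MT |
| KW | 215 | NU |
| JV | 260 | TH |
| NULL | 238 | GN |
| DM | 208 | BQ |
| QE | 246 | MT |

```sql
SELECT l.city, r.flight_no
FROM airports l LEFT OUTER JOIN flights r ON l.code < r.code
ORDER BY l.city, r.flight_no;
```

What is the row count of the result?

37

LEFT JOIN keeps every row from `airports`; unmatched rows get NULL for `flights`'s columns.
Matching on l.code < r.code. A NULL in a compared column never satisfies the condition.
- l[0] code=CR → 6 match(es) in r → 6 row(s).
- l[1] code=JV → 4 match(es) in r → 4 row(s).
- l[2] code=BQ → 6 match(es) in r → 6 row(s).
- l[3] code=JV → 4 match(es) in r → 4 row(s).
- l[4] code=CR → 6 match(es) in r → 6 row(s).
- l[5] code=FL → 5 match(es) in r → 5 row(s).
- l[6] code=AX → 6 match(es) in r → 6 row(s).
Total: 37 rows.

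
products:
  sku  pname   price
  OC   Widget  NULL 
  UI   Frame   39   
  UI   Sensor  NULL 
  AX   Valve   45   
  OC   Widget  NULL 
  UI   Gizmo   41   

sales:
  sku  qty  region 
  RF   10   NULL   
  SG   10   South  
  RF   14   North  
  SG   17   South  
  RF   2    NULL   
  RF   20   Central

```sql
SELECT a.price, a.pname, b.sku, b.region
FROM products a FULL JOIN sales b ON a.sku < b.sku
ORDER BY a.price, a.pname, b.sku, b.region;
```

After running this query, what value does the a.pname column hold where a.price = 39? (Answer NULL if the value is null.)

Frame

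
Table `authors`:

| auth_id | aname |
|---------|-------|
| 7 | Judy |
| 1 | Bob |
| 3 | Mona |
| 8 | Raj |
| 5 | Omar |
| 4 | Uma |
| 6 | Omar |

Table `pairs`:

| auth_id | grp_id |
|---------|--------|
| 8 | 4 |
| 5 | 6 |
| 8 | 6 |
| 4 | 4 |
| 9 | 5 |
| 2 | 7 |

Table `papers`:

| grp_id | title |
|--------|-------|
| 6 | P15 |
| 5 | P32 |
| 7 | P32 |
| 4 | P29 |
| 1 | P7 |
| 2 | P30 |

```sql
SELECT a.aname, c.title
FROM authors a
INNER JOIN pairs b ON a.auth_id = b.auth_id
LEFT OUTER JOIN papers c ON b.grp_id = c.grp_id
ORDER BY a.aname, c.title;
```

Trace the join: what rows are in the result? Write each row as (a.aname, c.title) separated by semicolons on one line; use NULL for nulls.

(Omar, P15); (Raj, P15); (Raj, P29); (Uma, P29)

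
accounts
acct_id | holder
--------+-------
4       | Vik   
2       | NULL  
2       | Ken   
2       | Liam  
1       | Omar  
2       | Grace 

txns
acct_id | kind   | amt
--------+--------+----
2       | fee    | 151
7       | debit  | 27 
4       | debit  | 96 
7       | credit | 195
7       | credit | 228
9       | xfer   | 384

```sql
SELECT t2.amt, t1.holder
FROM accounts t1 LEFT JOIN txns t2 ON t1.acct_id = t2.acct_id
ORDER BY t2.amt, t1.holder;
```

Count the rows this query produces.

6

LEFT JOIN keeps every row from `accounts`; unmatched rows get NULL for `txns`'s columns.
Matching on t1.acct_id = t2.acct_id.
- t1[0] acct_id=4 → 1 match(es) in t2 → 1 row(s).
- t1[1] acct_id=2 → 1 match(es) in t2 → 1 row(s).
- t1[2] acct_id=2 → 1 match(es) in t2 → 1 row(s).
- t1[3] acct_id=2 → 1 match(es) in t2 → 1 row(s).
- t1[4] acct_id=1 → no match; kept with NULLs on the t2 side.
- t1[5] acct_id=2 → 1 match(es) in t2 → 1 row(s).
Total: 5 matched + 1 padded = 6 rows.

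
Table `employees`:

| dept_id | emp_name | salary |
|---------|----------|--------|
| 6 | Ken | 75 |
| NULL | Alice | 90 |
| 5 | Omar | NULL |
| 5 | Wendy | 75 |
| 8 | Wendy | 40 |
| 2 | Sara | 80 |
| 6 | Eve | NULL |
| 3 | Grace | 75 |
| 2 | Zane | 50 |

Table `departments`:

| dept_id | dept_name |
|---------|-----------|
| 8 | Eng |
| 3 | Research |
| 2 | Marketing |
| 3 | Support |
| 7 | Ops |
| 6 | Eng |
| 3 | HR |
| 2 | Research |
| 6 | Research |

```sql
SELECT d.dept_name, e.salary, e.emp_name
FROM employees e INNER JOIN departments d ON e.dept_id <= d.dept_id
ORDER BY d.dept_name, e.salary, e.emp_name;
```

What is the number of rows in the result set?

42

INNER JOIN keeps only pairs where the ON condition holds.
Matching on e.dept_id <= d.dept_id. A NULL in a compared column never satisfies the condition.
- e[0] dept_id=6 → 4 match(es) in d → 4 row(s).
- e[1] dept_id=NULL → no match; dropped.
- e[2] dept_id=5 → 4 match(es) in d → 4 row(s).
- e[3] dept_id=5 → 4 match(es) in d → 4 row(s).
- e[4] dept_id=8 → 1 match(es) in d → 1 row(s).
- e[5] dept_id=2 → 9 match(es) in d → 9 row(s).
- e[6] dept_id=6 → 4 match(es) in d → 4 row(s).
- e[7] dept_id=3 → 7 match(es) in d → 7 row(s).
- e[8] dept_id=2 → 9 match(es) in d → 9 row(s).
Total: 42 rows.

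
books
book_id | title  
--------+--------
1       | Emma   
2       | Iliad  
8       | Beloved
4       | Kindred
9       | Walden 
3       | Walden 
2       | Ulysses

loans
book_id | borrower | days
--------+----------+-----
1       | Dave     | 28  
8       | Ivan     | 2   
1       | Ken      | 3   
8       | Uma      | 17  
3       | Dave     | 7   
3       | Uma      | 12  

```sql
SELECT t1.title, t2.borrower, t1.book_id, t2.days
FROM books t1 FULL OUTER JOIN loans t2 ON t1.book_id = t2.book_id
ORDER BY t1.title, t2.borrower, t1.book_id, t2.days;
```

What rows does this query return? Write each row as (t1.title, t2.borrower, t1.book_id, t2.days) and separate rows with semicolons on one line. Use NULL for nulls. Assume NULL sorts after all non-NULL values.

FULL OUTER JOIN keeps every row from both sides; unmatched rows get NULL for the other side's columns.
Matching on t1.book_id = t2.book_id.
- t1[0] book_id=1 → 2 match(es) in t2 → 2 row(s).
- t1[1] book_id=2 → no match; kept with NULLs on the t2 side.
- t1[2] book_id=8 → 2 match(es) in t2 → 2 row(s).
- t1[3] book_id=4 → no match; kept with NULLs on the t2 side.
- t1[4] book_id=9 → no match; kept with NULLs on the t2 side.
- t1[5] book_id=3 → 2 match(es) in t2 → 2 row(s).
- t1[6] book_id=2 → no match; kept with NULLs on the t2 side.
After projecting and ordering:
t1.title | t2.borrower | t1.book_id | t2.days
Beloved | Ivan | 8 | 2
Beloved | Uma | 8 | 17
Emma | Dave | 1 | 28
Emma | Ken | 1 | 3
Iliad | NULL | 2 | NULL
Kindred | NULL | 4 | NULL
Ulysses | NULL | 2 | NULL
Walden | Dave | 3 | 7
Walden | Uma | 3 | 12
Walden | NULL | 9 | NULL

(Beloved, Ivan, 8, 2); (Beloved, Uma, 8, 17); (Emma, Dave, 1, 28); (Emma, Ken, 1, 3); (Iliad, NULL, 2, NULL); (Kindred, NULL, 4, NULL); (Ulysses, NULL, 2, NULL); (Walden, Dave, 3, 7); (Walden, Uma, 3, 12); (Walden, NULL, 9, NULL)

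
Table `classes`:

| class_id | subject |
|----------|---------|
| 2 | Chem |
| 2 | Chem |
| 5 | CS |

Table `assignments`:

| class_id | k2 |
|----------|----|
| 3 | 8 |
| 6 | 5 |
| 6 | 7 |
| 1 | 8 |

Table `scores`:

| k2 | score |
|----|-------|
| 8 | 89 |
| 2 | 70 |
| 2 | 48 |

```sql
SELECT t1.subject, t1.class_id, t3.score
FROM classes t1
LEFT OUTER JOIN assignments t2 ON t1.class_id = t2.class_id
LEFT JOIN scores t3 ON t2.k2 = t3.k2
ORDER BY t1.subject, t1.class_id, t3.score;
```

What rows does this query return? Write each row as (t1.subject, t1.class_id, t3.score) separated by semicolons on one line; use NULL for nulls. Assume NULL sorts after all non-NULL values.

(CS, 5, NULL); (Chem, 2, NULL); (Chem, 2, NULL)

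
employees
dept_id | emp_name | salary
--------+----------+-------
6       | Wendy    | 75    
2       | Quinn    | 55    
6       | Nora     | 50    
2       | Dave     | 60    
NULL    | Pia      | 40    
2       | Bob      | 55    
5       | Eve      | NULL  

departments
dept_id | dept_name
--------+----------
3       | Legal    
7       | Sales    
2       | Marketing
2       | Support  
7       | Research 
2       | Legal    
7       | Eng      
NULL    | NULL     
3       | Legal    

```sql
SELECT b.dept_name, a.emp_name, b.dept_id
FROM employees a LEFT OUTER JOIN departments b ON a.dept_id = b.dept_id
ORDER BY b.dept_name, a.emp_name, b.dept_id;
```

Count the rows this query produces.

LEFT JOIN keeps every row from `employees`; unmatched rows get NULL for `departments`'s columns.
Matching on a.dept_id = b.dept_id. A NULL in a compared column never satisfies the condition.
Matched pairs: 9; unmatched a rows kept: 4.
Total: 9 matched + 4 padded = 13 rows.

13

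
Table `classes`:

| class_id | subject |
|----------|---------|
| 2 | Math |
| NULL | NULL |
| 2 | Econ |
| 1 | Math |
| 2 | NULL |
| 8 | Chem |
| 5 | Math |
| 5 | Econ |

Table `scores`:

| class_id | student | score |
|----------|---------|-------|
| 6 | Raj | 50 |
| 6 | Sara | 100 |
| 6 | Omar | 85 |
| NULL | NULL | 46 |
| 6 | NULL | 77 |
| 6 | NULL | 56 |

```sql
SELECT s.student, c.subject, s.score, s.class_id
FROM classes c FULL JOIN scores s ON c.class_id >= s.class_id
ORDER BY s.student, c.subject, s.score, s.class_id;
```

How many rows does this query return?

13

FULL OUTER JOIN keeps every row from both sides; unmatched rows get NULL for the other side's columns.
Matching on c.class_id >= s.class_id. A NULL in a compared column never satisfies the condition.
Matched pairs: 5; unmatched c rows kept: 7; unmatched s rows kept: 1.
Total: 5 matched + 8 padded = 13 rows.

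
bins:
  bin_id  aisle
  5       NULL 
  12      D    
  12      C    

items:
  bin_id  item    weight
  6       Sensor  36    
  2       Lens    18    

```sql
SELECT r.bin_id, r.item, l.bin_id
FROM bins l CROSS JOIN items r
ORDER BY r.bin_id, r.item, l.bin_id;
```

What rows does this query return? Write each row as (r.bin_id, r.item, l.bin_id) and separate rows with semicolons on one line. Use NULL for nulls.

CROSS JOIN pairs every row of `bins` with every row of `items`: 3 × 2 = 6 rows.
After projecting and ordering:
r.bin_id | r.item | l.bin_id
2 | Lens | 5
2 | Lens | 12
2 | Lens | 12
6 | Sensor | 5
6 | Sensor | 12
6 | Sensor | 12

(2, Lens, 5); (2, Lens, 12); (2, Lens, 12); (6, Sensor, 5); (6, Sensor, 12); (6, Sensor, 12)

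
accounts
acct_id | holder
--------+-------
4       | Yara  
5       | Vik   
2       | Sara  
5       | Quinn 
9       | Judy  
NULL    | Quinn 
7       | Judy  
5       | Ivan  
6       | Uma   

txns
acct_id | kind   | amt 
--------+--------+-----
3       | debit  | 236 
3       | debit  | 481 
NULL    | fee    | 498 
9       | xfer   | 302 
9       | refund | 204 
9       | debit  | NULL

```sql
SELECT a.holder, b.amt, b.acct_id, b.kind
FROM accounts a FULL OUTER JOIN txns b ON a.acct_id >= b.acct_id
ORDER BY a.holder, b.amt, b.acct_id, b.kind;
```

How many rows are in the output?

20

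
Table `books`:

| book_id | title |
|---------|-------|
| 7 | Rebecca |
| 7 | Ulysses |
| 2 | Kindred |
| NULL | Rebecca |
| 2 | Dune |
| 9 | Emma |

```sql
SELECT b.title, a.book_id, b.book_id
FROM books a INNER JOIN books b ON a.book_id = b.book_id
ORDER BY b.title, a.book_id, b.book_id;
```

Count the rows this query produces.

9

INNER JOIN keeps only pairs where the ON condition holds.
Matching on a.book_id = b.book_id. A NULL in a compared column never satisfies the condition.
Matched pairs: 9.
Total: 9 rows.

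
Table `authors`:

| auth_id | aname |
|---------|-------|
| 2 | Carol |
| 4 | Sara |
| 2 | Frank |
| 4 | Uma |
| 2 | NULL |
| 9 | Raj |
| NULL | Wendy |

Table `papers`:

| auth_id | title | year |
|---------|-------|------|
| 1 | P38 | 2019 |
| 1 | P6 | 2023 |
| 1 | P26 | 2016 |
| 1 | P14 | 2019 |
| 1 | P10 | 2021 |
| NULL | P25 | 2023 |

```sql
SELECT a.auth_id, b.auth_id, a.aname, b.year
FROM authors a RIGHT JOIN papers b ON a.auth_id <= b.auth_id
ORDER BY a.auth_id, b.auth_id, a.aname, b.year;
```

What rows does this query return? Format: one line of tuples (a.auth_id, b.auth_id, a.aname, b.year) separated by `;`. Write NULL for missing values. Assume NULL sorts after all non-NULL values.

RIGHT JOIN keeps every row from `papers`; unmatched rows get NULL for `authors`'s columns.
Matching on a.auth_id <= b.auth_id. A NULL in a compared column never satisfies the condition.
- a (auth_id=2) has no partner in b.
- a (auth_id=4) has no partner in b.
- a (auth_id=2) has no partner in b.
- a (auth_id=4) has no partner in b.
- a (auth_id=2) has no partner in b.
- a (auth_id=9) has no partner in b.
- a (auth_id=NULL) has no partner in b.
- 6 b row(s) had no a match → kept, a columns NULL.
After projecting and ordering:
a.auth_id | b.auth_id | a.aname | b.year
NULL | 1 | NULL | 2016
NULL | 1 | NULL | 2019
NULL | 1 | NULL | 2019
NULL | 1 | NULL | 2021
NULL | 1 | NULL | 2023
NULL | NULL | NULL | 2023

(NULL, 1, NULL, 2016); (NULL, 1, NULL, 2019); (NULL, 1, NULL, 2019); (NULL, 1, NULL, 2021); (NULL, 1, NULL, 2023); (NULL, NULL, NULL, 2023)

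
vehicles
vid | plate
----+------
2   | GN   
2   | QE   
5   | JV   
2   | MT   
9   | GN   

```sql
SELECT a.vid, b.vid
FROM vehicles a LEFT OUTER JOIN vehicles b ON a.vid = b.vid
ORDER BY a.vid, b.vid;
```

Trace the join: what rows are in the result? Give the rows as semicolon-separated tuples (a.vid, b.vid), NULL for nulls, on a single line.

LEFT JOIN keeps every row from `vehicles a`; unmatched rows get NULL for `vehicles b`'s columns.
Matching on a.vid = b.vid.
- a row (vid=2): matches 3 b row(s) → 3 output row(s).
- a row (vid=2): matches 3 b row(s) → 3 output row(s).
- a row (vid=5): matches 1 b row(s) → 1 output row(s).
- a row (vid=2): matches 3 b row(s) → 3 output row(s).
- a row (vid=9): matches 1 b row(s) → 1 output row(s).

(2, 2); (2, 2); (2, 2); (2, 2); (2, 2); (2, 2); (2, 2); (2, 2); (2, 2); (5, 5); (9, 9)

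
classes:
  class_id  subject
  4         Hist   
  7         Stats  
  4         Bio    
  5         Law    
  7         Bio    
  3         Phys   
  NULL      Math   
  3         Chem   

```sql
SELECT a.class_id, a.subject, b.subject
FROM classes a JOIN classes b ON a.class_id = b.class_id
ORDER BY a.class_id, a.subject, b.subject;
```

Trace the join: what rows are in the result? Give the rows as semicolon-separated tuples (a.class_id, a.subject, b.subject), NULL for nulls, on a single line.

INNER JOIN keeps only pairs where the ON condition holds.
Matching on a.class_id = b.class_id. A NULL in a compared column never satisfies the condition.
Matched pairs: 13.

(3, Chem, Chem); (3, Chem, Phys); (3, Phys, Chem); (3, Phys, Phys); (4, Bio, Bio); (4, Bio, Hist); (4, Hist, Bio); (4, Hist, Hist); (5, Law, Law); (7, Bio, Bio); (7, Bio, Stats); (7, Stats, Bio); (7, Stats, Stats)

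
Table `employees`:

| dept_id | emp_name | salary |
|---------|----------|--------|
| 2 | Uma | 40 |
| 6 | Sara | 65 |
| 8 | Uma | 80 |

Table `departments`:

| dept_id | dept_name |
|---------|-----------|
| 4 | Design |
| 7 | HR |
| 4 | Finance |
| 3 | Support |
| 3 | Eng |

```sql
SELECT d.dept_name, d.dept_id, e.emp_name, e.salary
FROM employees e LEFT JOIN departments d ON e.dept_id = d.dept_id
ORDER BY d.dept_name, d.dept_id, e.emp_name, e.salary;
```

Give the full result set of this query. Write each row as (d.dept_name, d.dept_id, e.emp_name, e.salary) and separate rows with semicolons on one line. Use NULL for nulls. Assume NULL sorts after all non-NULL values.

LEFT JOIN keeps every row from `employees`; unmatched rows get NULL for `departments`'s columns.
Matching on e.dept_id = d.dept_id.
- e[0] dept_id=2 → no match; kept with NULLs on the d side.
- e[1] dept_id=6 → no match; kept with NULLs on the d side.
- e[2] dept_id=8 → no match; kept with NULLs on the d side.
After projecting and ordering:
d.dept_name | d.dept_id | e.emp_name | e.salary
NULL | NULL | Sara | 65
NULL | NULL | Uma | 40
NULL | NULL | Uma | 80

(NULL, NULL, Sara, 65); (NULL, NULL, Uma, 40); (NULL, NULL, Uma, 80)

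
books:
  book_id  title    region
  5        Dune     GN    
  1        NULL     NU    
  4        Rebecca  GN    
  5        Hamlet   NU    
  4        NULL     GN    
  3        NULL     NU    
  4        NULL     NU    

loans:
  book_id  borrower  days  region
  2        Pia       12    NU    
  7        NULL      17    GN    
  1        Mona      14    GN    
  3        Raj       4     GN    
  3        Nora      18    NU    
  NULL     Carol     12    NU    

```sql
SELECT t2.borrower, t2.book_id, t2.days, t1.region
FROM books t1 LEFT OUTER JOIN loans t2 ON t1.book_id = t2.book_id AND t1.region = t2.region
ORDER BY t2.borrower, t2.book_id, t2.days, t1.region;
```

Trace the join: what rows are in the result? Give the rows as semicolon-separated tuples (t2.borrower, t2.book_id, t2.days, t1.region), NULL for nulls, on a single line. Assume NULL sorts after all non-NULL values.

LEFT JOIN keeps every row from `books`; unmatched rows get NULL for `loans`'s columns.
Matching on t1.book_id = t2.book_id AND t1.region = t2.region. A NULL in a compared column never satisfies the condition.
- book_id=5, region=GN: no t2 row matches, row kept with t2 columns NULL.
- book_id=1, region=NU: no t2 row matches, row kept with t2 columns NULL.
- book_id=4, region=GN: no t2 row matches, row kept with t2 columns NULL.
- book_id=5, region=NU: no t2 row matches, row kept with t2 columns NULL.
- book_id=4, region=GN: no t2 row matches, row kept with t2 columns NULL.
- book_id=3, region=NU: 1 matching t2 row(s), so 1 row(s) emitted.
- book_id=4, region=NU: no t2 row matches, row kept with t2 columns NULL.
After projecting and ordering:
t2.borrower | t2.book_id | t2.days | t1.region
Nora | 3 | 18 | NU
NULL | NULL | NULL | GN
NULL | NULL | NULL | GN
NULL | NULL | NULL | GN
NULL | NULL | NULL | NU
NULL | NULL | NULL | NU
NULL | NULL | NULL | NU

(Nora, 3, 18, NU); (NULL, NULL, NULL, GN); (NULL, NULL, NULL, GN); (NULL, NULL, NULL, GN); (NULL, NULL, NULL, NU); (NULL, NULL, NULL, NU); (NULL, NULL, NULL, NU)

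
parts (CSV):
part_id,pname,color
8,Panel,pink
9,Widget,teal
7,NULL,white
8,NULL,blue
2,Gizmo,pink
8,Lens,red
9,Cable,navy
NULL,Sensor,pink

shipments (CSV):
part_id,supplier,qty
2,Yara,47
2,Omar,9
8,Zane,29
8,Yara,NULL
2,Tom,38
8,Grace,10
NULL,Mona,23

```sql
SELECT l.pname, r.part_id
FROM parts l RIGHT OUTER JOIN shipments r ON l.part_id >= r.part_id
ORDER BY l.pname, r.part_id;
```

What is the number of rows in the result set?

RIGHT JOIN keeps every row from `shipments`; unmatched rows get NULL for `parts`'s columns.
Matching on l.part_id >= r.part_id. A NULL in a compared column never satisfies the condition.
Matched pairs: 36; unmatched r rows kept: 1.
Total: 36 matched + 1 padded = 37 rows.

37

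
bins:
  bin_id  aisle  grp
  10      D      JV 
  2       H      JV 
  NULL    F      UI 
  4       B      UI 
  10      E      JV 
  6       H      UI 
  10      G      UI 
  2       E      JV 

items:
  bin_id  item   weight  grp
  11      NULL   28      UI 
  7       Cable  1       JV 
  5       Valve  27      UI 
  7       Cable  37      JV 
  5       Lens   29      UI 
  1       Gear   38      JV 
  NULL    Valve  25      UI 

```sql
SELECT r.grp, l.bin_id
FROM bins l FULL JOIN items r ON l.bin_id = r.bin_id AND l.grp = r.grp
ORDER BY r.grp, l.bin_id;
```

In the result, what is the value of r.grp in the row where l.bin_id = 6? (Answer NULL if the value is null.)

FULL OUTER JOIN keeps every row from both sides; unmatched rows get NULL for the other side's columns.
Matching on l.bin_id = r.bin_id AND l.grp = r.grp. A NULL in a compared column never satisfies the condition.
Matched pairs: 0; unmatched l rows kept: 8; unmatched r rows kept: 7.

NULL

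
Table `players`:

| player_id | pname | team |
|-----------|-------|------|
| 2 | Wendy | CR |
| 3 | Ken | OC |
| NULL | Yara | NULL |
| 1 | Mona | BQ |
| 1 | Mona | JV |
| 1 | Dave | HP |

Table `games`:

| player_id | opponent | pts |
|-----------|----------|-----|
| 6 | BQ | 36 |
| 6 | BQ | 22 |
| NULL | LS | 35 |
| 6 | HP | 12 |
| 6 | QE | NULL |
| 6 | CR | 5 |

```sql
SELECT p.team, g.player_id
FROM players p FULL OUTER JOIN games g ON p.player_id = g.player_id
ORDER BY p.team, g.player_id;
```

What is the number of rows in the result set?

FULL OUTER JOIN keeps every row from both sides; unmatched rows get NULL for the other side's columns.
Matching on p.player_id = g.player_id. A NULL in a compared column never satisfies the condition.
- p row (player_id=2): no match → kept, g columns NULL.
- p row (player_id=3): no match → kept, g columns NULL.
- p row (player_id=NULL): no match → kept, g columns NULL.
- p row (player_id=1): no match → kept, g columns NULL.
- p row (player_id=1): no match → kept, g columns NULL.
- p row (player_id=1): no match → kept, g columns NULL.
- plus 6 unmatched g row(s), each kept with NULL p columns.
Total: 0 matched + 12 padded = 12 rows.

12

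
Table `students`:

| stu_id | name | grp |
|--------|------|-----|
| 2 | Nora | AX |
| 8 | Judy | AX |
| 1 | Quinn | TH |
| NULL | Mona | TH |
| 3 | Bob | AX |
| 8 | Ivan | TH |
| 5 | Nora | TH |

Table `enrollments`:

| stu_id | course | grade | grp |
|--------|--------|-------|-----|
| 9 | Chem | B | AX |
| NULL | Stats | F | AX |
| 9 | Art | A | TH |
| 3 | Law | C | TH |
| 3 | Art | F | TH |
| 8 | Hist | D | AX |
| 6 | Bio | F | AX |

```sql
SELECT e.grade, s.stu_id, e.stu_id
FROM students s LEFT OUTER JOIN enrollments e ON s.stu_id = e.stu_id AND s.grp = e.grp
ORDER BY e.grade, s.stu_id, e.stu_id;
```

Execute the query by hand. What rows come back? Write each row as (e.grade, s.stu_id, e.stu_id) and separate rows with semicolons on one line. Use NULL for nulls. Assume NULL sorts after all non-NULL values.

LEFT JOIN keeps every row from `students`; unmatched rows get NULL for `enrollments`'s columns.
Matching on s.stu_id = e.stu_id AND s.grp = e.grp. A NULL in a compared column never satisfies the condition.
- stu_id=2, grp=AX: no e row matches, row kept with e columns NULL.
- stu_id=8, grp=AX: 1 matching e row(s), so 1 row(s) emitted.
- stu_id=1, grp=TH: no e row matches, row kept with e columns NULL.
- stu_id=NULL, grp=TH: no e row matches, row kept with e columns NULL.
- stu_id=3, grp=AX: no e row matches, row kept with e columns NULL.
- stu_id=8, grp=TH: no e row matches, row kept with e columns NULL.
- stu_id=5, grp=TH: no e row matches, row kept with e columns NULL.
After projecting and ordering:
e.grade | s.stu_id | e.stu_id
D | 8 | 8
NULL | 1 | NULL
NULL | 2 | NULL
NULL | 3 | NULL
NULL | 5 | NULL
NULL | 8 | NULL
NULL | NULL | NULL

(D, 8, 8); (NULL, 1, NULL); (NULL, 2, NULL); (NULL, 3, NULL); (NULL, 5, NULL); (NULL, 8, NULL); (NULL, NULL, NULL)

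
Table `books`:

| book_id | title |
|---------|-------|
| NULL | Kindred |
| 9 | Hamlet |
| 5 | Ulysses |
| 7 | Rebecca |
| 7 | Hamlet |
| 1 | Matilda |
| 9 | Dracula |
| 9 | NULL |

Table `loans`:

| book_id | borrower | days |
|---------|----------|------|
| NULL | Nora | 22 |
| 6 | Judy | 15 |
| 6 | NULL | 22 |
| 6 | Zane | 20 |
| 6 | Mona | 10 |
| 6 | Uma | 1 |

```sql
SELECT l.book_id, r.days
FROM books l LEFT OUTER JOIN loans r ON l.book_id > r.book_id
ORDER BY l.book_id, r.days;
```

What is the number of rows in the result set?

LEFT JOIN keeps every row from `books`; unmatched rows get NULL for `loans`'s columns.
Matching on l.book_id > r.book_id. A NULL in a compared column never satisfies the condition.
Matched pairs: 25; unmatched l rows kept: 3.
Total: 25 matched + 3 padded = 28 rows.

28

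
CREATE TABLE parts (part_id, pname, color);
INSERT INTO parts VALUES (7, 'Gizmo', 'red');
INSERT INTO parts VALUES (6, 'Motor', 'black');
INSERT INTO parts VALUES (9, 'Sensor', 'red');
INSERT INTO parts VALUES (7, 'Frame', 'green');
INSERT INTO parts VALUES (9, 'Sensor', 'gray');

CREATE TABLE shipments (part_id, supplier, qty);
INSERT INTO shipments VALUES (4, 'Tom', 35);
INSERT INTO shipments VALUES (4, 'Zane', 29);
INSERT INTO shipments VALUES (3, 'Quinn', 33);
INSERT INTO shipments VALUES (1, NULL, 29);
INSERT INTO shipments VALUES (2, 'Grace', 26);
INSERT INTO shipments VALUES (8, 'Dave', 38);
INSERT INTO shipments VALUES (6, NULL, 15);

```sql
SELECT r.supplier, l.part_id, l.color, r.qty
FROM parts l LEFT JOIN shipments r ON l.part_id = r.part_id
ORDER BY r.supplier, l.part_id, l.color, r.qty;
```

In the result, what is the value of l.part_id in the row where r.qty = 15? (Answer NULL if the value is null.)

LEFT JOIN keeps every row from `parts`; unmatched rows get NULL for `shipments`'s columns.
Matching on l.part_id = r.part_id.
- l row (part_id=7): no match → kept, r columns NULL.
- l row (part_id=6): matches 1 r row(s) → 1 output row(s).
- l row (part_id=9): no match → kept, r columns NULL.
- l row (part_id=7): no match → kept, r columns NULL.
- l row (part_id=9): no match → kept, r columns NULL.

6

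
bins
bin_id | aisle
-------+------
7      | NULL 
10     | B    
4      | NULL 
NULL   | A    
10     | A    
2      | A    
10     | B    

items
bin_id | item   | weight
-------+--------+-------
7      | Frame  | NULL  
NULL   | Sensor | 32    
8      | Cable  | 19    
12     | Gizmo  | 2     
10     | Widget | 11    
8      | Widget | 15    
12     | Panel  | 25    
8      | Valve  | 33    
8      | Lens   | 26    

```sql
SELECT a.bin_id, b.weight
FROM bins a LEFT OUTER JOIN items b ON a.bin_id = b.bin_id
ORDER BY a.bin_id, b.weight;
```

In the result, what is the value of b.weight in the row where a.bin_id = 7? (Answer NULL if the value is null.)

NULL

LEFT JOIN keeps every row from `bins`; unmatched rows get NULL for `items`'s columns.
Matching on a.bin_id = b.bin_id. A NULL in a compared column never satisfies the condition.
- a[0] bin_id=7 → 1 match(es) in b → 1 row(s).
- a[1] bin_id=10 → 1 match(es) in b → 1 row(s).
- a[2] bin_id=4 → no match; kept with NULLs on the b side.
- a[3] bin_id=NULL → no match; kept with NULLs on the b side.
- a[4] bin_id=10 → 1 match(es) in b → 1 row(s).
- a[5] bin_id=2 → no match; kept with NULLs on the b side.
- a[6] bin_id=10 → 1 match(es) in b → 1 row(s).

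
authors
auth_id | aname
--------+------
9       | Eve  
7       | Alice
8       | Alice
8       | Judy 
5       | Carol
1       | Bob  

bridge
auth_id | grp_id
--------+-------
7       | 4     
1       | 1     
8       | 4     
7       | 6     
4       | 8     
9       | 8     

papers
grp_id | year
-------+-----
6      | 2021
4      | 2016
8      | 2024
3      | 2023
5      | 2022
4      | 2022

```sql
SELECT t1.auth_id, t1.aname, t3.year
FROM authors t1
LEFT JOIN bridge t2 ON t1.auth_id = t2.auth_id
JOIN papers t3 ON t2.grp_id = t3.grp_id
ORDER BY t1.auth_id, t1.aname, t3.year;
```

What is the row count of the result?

8

Joins associate left-to-right: authors LEFT JOIN bridge on auth_id gives 7 intermediate row(s).
Then INNER JOIN `papers t3` on grp_id: keep only rows whose t2.grp_id appears in t3.
Result: 8 row(s).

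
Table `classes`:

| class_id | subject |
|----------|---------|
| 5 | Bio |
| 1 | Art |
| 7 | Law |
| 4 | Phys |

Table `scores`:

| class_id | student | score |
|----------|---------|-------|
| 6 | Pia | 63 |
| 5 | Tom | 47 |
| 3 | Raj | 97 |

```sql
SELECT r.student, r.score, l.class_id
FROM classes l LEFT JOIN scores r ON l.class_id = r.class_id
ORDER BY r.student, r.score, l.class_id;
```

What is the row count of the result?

4

LEFT JOIN keeps every row from `classes`; unmatched rows get NULL for `scores`'s columns.
Matching on l.class_id = r.class_id.
- l (class_id=5) pairs with 1 row(s) of r.
- l (class_id=1) has no partner → padded with NULL.
- l (class_id=7) has no partner → padded with NULL.
- l (class_id=4) has no partner → padded with NULL.
Total: 1 matched + 3 padded = 4 rows.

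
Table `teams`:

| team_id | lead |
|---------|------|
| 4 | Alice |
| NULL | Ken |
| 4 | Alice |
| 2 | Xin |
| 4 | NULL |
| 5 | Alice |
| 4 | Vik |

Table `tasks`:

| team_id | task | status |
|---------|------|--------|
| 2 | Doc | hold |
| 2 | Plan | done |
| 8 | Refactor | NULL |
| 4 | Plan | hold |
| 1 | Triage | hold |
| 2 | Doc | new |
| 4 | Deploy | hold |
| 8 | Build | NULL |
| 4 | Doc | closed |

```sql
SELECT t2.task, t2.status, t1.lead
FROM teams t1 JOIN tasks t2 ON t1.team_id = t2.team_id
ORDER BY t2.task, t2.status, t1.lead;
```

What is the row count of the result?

INNER JOIN keeps only pairs where the ON condition holds.
Matching on t1.team_id = t2.team_id. A NULL in a compared column never satisfies the condition.
- t1 (team_id=4) pairs with 3 row(s) of t2.
- t1 (team_id=NULL) has no partner → excluded.
- t1 (team_id=4) pairs with 3 row(s) of t2.
- t1 (team_id=2) pairs with 3 row(s) of t2.
- t1 (team_id=4) pairs with 3 row(s) of t2.
- t1 (team_id=5) has no partner → excluded.
- t1 (team_id=4) pairs with 3 row(s) of t2.
Total: 15 rows.

15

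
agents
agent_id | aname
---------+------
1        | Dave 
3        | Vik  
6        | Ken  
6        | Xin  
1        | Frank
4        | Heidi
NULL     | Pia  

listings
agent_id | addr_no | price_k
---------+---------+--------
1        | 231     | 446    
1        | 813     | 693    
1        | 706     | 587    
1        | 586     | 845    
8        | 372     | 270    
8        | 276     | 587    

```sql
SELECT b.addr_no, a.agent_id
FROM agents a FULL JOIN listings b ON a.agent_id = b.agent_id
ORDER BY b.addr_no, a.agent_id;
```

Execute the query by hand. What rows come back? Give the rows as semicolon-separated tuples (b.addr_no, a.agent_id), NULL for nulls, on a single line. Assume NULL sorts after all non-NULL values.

(231, 1); (231, 1); (276, NULL); (372, NULL); (586, 1); (586, 1); (706, 1); (706, 1); (813, 1); (813, 1); (NULL, 3); (NULL, 4); (NULL, 6); (NULL, 6); (NULL, NULL)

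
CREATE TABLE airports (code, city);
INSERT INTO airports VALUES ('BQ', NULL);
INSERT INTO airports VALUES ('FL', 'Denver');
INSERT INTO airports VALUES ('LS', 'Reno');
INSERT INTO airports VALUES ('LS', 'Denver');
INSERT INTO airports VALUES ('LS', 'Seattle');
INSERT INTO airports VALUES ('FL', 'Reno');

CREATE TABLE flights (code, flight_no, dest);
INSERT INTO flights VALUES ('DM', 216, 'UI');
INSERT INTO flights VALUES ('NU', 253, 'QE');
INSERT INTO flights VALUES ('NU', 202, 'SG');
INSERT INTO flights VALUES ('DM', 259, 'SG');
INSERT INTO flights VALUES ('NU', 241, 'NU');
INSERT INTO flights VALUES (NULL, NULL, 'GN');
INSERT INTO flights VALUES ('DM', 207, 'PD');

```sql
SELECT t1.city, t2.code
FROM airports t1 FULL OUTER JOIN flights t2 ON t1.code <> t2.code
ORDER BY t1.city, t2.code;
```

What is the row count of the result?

37

FULL OUTER JOIN keeps every row from both sides; unmatched rows get NULL for the other side's columns.
Matching on t1.code <> t2.code. A NULL in a compared column never satisfies the condition.
Matched pairs: 36; unmatched t1 rows kept: 0; unmatched t2 rows kept: 1.
Total: 36 matched + 1 padded = 37 rows.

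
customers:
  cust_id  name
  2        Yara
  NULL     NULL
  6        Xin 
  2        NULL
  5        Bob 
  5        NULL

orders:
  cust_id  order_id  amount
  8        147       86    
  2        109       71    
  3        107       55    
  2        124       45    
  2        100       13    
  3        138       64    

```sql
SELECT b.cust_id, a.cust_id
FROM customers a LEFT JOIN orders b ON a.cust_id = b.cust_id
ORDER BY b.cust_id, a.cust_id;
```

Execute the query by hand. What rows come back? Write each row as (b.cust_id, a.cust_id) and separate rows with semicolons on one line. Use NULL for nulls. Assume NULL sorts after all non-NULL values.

(2, 2); (2, 2); (2, 2); (2, 2); (2, 2); (2, 2); (NULL, 5); (NULL, 5); (NULL, 6); (NULL, NULL)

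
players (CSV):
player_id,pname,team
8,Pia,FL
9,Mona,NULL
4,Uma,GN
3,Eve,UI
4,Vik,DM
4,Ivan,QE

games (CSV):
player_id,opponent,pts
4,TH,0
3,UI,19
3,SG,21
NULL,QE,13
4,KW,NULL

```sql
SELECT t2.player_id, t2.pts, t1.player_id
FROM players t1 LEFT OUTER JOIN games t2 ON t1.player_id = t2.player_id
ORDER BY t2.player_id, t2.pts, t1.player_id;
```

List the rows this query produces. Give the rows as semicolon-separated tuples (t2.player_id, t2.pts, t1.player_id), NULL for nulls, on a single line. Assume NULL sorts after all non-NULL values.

(3, 19, 3); (3, 21, 3); (4, 0, 4); (4, 0, 4); (4, 0, 4); (4, NULL, 4); (4, NULL, 4); (4, NULL, 4); (NULL, NULL, 8); (NULL, NULL, 9)

LEFT JOIN keeps every row from `players`; unmatched rows get NULL for `games`'s columns.
Matching on t1.player_id = t2.player_id. A NULL in a compared column never satisfies the condition.
- t1[0] player_id=8 → no match; kept with NULLs on the t2 side.
- t1[1] player_id=9 → no match; kept with NULLs on the t2 side.
- t1[2] player_id=4 → 2 match(es) in t2 → 2 row(s).
- t1[3] player_id=3 → 2 match(es) in t2 → 2 row(s).
- t1[4] player_id=4 → 2 match(es) in t2 → 2 row(s).
- t1[5] player_id=4 → 2 match(es) in t2 → 2 row(s).
After projecting and ordering:
t2.player_id | t2.pts | t1.player_id
3 | 19 | 3
3 | 21 | 3
4 | 0 | 4
4 | 0 | 4
4 | 0 | 4
4 | NULL | 4
4 | NULL | 4
4 | NULL | 4
NULL | NULL | 8
NULL | NULL | 9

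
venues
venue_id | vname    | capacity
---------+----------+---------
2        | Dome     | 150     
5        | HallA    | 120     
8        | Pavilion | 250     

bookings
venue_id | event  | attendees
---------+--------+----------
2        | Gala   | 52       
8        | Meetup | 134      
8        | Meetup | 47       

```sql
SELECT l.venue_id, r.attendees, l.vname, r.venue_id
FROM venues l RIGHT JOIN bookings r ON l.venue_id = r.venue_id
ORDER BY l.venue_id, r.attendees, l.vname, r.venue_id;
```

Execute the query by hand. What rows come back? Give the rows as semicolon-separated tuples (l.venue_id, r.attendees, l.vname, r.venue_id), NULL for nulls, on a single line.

(2, 52, Dome, 2); (8, 47, Pavilion, 8); (8, 134, Pavilion, 8)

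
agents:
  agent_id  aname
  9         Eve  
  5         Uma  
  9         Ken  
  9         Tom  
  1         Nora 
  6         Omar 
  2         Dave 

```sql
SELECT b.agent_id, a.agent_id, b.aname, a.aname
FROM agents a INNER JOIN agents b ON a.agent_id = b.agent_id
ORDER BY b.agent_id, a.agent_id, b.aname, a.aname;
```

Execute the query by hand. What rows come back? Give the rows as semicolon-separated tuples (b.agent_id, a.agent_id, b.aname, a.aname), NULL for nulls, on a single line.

INNER JOIN keeps only pairs where the ON condition holds.
Matching on a.agent_id = b.agent_id.
- agent_id=9: 3 matching b row(s), so 3 row(s) emitted.
- agent_id=5: 1 matching b row(s), so 1 row(s) emitted.
- agent_id=9: 3 matching b row(s), so 3 row(s) emitted.
- agent_id=9: 3 matching b row(s), so 3 row(s) emitted.
- agent_id=1: 1 matching b row(s), so 1 row(s) emitted.
- agent_id=6: 1 matching b row(s), so 1 row(s) emitted.
- agent_id=2: 1 matching b row(s), so 1 row(s) emitted.

(1, 1, Nora, Nora); (2, 2, Dave, Dave); (5, 5, Uma, Uma); (6, 6, Omar, Omar); (9, 9, Eve, Eve); (9, 9, Eve, Ken); (9, 9, Eve, Tom); (9, 9, Ken, Eve); (9, 9, Ken, Ken); (9, 9, Ken, Tom); (9, 9, Tom, Eve); (9, 9, Tom, Ken); (9, 9, Tom, Tom)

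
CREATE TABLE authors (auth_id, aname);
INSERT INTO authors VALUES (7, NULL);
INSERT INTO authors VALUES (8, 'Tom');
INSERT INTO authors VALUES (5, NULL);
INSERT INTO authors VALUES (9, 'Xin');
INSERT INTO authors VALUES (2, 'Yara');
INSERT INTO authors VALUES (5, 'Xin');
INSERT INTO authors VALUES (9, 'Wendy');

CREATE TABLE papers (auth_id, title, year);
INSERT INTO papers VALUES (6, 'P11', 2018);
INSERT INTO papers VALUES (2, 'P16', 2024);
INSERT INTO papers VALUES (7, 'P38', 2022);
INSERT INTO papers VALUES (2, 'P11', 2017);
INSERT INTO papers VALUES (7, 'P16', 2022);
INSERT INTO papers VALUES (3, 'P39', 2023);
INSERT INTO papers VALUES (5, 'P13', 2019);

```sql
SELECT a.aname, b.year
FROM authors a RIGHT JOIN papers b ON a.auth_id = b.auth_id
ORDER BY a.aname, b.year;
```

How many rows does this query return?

RIGHT JOIN keeps every row from `papers`; unmatched rows get NULL for `authors`'s columns.
Matching on a.auth_id = b.auth_id.
- a row (auth_id=7): matches 2 b row(s) → 2 output row(s).
- a row (auth_id=8): no match.
- a row (auth_id=5): matches 1 b row(s) → 1 output row(s).
- a row (auth_id=9): no match.
- a row (auth_id=2): matches 2 b row(s) → 2 output row(s).
- a row (auth_id=5): matches 1 b row(s) → 1 output row(s).
- a row (auth_id=9): no match.
- plus 2 unmatched b row(s), each kept with NULL a columns.
Total: 6 matched + 2 padded = 8 rows.

8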